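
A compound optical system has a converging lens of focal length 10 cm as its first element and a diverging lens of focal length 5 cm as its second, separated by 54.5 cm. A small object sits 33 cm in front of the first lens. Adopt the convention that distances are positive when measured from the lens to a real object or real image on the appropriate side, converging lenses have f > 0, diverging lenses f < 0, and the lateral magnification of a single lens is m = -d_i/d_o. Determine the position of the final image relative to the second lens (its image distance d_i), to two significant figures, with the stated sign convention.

-4.4 cm

Applying the thin-lens equation to the first lens, 1/10 = 1/33 + 1/d_i1, which gives d_i1 = 14.348 cm.
The intermediate image is 14.348 cm to the right of lens 1, so d_o2 = L - d_i1 = 54.5 - 14.348 = 40.152 cm.
Applying the thin-lens equation again with f_2 = -5 cm and d_o2 = 40.152 cm gives d_i2 = -4.446 cm.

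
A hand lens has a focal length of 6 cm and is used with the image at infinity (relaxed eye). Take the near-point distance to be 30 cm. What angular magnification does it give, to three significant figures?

M = D/f = 30/6 = 5.000.

5.00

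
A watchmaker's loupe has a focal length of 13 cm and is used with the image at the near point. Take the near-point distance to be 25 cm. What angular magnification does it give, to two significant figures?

2.9

M = 1 + D/f = 1 + 25/13 = 2.923.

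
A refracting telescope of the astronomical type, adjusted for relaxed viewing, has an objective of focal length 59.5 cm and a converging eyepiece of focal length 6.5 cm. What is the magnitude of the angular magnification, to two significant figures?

9.2

|M| = f_obj/|f_eye| = 59.5/6.5 = 9.154.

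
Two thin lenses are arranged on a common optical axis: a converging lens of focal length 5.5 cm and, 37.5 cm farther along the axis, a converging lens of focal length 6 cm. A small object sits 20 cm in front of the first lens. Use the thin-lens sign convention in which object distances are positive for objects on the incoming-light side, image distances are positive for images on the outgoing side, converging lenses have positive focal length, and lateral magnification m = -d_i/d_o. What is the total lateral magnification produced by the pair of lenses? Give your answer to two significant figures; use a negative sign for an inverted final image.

0.095

First lens: d_i1 = 1/(1/5.5 - 1/20) = 7.586 cm.
m_1 = -(7.586)/20 = -0.3793.
The intermediate image is 7.586 cm to the right of lens 1, so d_o2 = L - d_i1 = 37.5 - 7.586 = 29.914 cm.
Second lens: d_i2 = 1/(1/6 - 1/(29.914)) = 7.505 cm.
m_2 = -(7.505)/(29.914) = -0.2509.
The system's lateral magnification is m_1 m_2 = (-0.3793)(-0.2509) = 0.0952.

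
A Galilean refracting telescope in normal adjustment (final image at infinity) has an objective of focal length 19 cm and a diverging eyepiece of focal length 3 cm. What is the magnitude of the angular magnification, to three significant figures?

|M| = f_obj/|f_eye| = 19/3 = 6.333.

6.33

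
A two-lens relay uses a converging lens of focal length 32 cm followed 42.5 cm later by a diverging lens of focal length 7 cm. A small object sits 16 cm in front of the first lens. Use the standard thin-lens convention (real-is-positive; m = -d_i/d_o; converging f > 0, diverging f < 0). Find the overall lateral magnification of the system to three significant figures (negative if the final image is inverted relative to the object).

0.172

First lens: d_i1 = 1/(1/32 - 1/16) = -32.000 cm.
m_1 = -(-32.000)/16 = 2.0000.
The intermediate image is virtual, 32.000 cm to the left of lens 1, so d_o2 = L - d_i1 = 42.5 - (-32.000) = 74.500 cm.
Second lens: d_i2 = 1/(1/(-7) - 1/(74.500)) = -6.399 cm.
m_2 = -(-6.399)/(74.500) = 0.0859.
The system's lateral magnification is m_1 m_2 = (2.0000)(0.0859) = 0.1718.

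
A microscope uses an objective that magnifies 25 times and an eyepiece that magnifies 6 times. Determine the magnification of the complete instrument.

150

The overall magnification of a compound microscope is the product of the objective and eyepiece magnifications:
M = M_obj x M_eye = 25 x 6 = 150.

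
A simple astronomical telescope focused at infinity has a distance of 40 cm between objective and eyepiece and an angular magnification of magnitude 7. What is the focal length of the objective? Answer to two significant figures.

In normal adjustment the tube length equals f_obj + f_eye and |M| = f_obj/f_eye.
So f_obj = 7 f_eye and 7 f_eye + f_eye = 40 cm, giving f_eye = 40/8 = 5.000 cm and f_obj = 35.000 cm.

35 cm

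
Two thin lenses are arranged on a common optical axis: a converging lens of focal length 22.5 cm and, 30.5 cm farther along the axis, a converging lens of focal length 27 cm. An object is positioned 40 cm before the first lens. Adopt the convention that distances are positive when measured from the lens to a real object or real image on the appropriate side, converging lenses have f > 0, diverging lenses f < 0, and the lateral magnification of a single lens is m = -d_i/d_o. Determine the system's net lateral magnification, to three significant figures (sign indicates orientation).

-0.724

First lens: d_i1 = 1/(1/22.5 - 1/40) = 51.429 cm.
m_1 = -(51.429)/40 = -1.2857.
Since 51.429 cm > 30.5 cm, the first image lies past the second lens and serves as a virtual object: d_o2 = L - d_i1 = -20.929 cm.
Second lens: d_i2 = 1/(1/27 - 1/(-20.929)) = 11.790 cm.
m_2 = -(11.790)/(-20.929) = 0.5633.
Overall magnification: m = m_1 m_2 = -0.7243.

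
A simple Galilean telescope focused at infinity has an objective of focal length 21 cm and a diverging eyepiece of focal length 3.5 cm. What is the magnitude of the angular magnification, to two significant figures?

6.0

|M| = f_obj/|f_eye| = 21/3.5 = 6.000.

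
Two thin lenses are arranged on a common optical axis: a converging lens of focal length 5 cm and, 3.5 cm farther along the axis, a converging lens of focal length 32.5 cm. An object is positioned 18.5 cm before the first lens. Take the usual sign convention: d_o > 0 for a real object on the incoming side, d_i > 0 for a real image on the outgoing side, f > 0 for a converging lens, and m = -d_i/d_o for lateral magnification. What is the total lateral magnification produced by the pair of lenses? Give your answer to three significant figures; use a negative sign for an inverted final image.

First lens: d_i1 = 1/(1/5 - 1/18.5) = 6.852 cm.
m_1 = -(6.852)/18.5 = -0.3704.
Since 6.852 cm > 3.5 cm, the first image lies past the second lens and serves as a virtual object: d_o2 = L - d_i1 = -3.352 cm.
Second lens: d_i2 = 1/(1/32.5 - 1/(-3.352)) = 3.038 cm.
m_2 = -(3.038)/(-3.352) = 0.9065.
Overall magnification: m = m_1 m_2 = -0.3357.

-0.336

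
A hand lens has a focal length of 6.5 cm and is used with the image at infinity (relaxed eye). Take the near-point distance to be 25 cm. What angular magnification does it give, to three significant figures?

M = D/f = 25/6.5 = 3.846.

3.85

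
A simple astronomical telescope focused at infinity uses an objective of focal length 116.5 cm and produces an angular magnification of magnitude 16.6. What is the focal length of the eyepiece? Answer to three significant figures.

7.02 cm

|M| = f_obj/f_eye, so f_eye = f_obj/|M| = 116.5/16.6 = 7.018 cm.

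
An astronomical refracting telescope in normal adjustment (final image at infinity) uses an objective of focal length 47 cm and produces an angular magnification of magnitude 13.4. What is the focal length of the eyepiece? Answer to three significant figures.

|M| = f_obj/f_eye, so f_eye = f_obj/|M| = 47/13.4 = 3.507 cm.

3.51 cm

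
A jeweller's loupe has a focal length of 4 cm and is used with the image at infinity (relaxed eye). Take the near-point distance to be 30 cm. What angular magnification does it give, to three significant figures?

7.50

M = D/f = 30/4 = 7.500.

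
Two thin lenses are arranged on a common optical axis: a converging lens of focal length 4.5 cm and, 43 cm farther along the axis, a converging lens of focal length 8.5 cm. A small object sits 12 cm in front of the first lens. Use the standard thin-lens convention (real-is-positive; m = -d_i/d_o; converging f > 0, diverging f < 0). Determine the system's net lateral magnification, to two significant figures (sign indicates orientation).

Lens 1: 1/d_i1 = 1/f_1 - 1/d_o1 = 1/4.5 - 1/12 = 0.13889 cm^-1, so d_i1 = 7.200 cm.
m_1 = -(7.200)/12 = -0.6000.
The intermediate image is 7.200 cm to the right of lens 1, so d_o2 = L - d_i1 = 43 - 7.200 = 35.800 cm.
Lens 2: 1/d_i2 = 1/f_2 - 1/d_o2 = 1/8.5 - 1/(35.800) = 0.08971 cm^-1, so d_i2 = 11.147 cm.
m_2 = -(11.147)/(35.800) = -0.3114.
Overall magnification: m = m_1 m_2 = 0.1868.

0.19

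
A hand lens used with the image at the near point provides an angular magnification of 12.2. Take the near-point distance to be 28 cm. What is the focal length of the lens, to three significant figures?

2.50 cm

For the image at the near point, M = 1 + D/f.
f = D/(M - 1) = 28/(12.2 - 1) = 2.500 cm.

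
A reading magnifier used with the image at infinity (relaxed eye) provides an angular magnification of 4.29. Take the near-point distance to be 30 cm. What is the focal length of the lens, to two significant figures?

7.0 cm

For the image at infinity, M = D/f.
f = D/M = 30/4.29 = 6.993 cm.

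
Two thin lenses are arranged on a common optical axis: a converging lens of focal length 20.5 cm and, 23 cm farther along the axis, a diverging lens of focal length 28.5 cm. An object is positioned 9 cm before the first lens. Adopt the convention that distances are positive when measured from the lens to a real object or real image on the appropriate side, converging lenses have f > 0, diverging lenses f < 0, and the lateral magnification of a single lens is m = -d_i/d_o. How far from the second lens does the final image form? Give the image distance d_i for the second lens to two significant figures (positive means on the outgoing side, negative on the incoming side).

Applying the thin-lens equation to the first lens, 1/20.5 = 1/9 + 1/d_i1, which gives d_i1 = -16.043 cm.
The intermediate image is virtual, 16.043 cm to the left of lens 1, so d_o2 = L - d_i1 = 23 - (-16.043) = 39.043 cm.
Applying the thin-lens equation again with f_2 = -28.5 cm and d_o2 = 39.043 cm gives d_i2 = -16.474 cm.

-16 cm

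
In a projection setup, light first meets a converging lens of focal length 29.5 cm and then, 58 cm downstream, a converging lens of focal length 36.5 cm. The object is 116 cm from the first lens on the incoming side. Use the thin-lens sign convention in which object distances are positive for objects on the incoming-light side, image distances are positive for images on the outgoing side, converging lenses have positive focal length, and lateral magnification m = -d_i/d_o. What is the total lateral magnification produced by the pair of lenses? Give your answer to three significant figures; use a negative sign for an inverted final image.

-0.689

Applying the thin-lens equation to the first lens, 1/29.5 = 1/116 + 1/d_i1, which gives d_i1 = 39.561 cm.
Its lateral magnification is m_1 = -d_i1/d_o1 = -(39.561)/116 = -0.3410.
Object distance for lens 2: d_o2 = 58 - 39.561 = 18.439 cm.
Applying the thin-lens equation again with f_2 = 36.5 cm and d_o2 = 18.439 cm gives d_i2 = -37.265 cm.
m_2 = -(-37.265)/(18.439) = 2.0210.
Total m = m_1 x m_2 = (-0.3410)(2.0210) = -0.6892.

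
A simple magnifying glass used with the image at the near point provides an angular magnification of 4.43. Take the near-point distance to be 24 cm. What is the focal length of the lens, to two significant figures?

For the image at the near point, M = 1 + D/f.
f = D/(M - 1) = 24/(4.43 - 1) = 6.997 cm.

7.0 cm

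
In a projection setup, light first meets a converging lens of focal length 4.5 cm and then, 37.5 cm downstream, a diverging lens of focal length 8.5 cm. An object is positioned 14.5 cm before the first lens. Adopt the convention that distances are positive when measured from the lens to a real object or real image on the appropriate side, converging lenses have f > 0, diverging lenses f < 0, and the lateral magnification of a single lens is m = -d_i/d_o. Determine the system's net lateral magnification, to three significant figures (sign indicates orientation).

-0.0969

Applying the thin-lens equation to the first lens, 1/4.5 = 1/14.5 + 1/d_i1, which gives d_i1 = 6.525 cm.
Its lateral magnification is m_1 = -d_i1/d_o1 = -(6.525)/14.5 = -0.4500.
That image sits 30.975 cm in front of the second lens, so d_o2 = 30.975 cm.
Applying the thin-lens equation again with f_2 = -8.5 cm and d_o2 = 30.975 cm gives d_i2 = -6.670 cm.
m_2 = -(-6.670)/(30.975) = 0.2153.
Overall magnification: m = m_1 m_2 = -0.0969.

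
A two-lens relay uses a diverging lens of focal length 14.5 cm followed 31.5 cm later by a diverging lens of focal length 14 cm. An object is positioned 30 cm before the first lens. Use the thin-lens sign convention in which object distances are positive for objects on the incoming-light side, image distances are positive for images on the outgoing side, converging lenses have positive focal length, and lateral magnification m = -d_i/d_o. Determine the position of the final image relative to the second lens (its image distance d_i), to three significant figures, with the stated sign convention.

Lens 1: 1/d_i1 = 1/f_1 - 1/d_o1 = 1/(-14.5) - 1/30 = -0.10230 cm^-1, so d_i1 = -9.775 cm.
The intermediate image is virtual, 9.775 cm to the left of lens 1, so d_o2 = L - d_i1 = 31.5 - (-9.775) = 41.275 cm.
Lens 2: 1/d_i2 = 1/f_2 - 1/d_o2 = 1/(-14) - 1/(41.275) = -0.09566 cm^-1, so d_i2 = -10.454 cm.

-10.5 cm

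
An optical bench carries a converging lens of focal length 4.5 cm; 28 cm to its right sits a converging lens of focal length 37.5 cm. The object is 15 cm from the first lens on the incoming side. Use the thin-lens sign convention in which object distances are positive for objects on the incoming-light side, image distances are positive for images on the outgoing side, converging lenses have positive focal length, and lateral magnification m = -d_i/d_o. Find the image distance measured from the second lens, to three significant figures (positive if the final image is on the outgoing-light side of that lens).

-50.8 cm

Applying the thin-lens equation to the first lens, 1/4.5 = 1/15 + 1/d_i1, which gives d_i1 = 6.429 cm.
The intermediate image is 6.429 cm to the right of lens 1, so d_o2 = L - d_i1 = 28 - 6.429 = 21.571 cm.
Applying the thin-lens equation again with f_2 = 37.5 cm and d_o2 = 21.571 cm gives d_i2 = -50.785 cm.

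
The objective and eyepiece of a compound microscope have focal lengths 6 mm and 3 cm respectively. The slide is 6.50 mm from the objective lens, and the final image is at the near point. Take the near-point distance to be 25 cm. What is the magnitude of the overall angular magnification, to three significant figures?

Convert to cm: f_obj = 6 mm = 0.6 cm; d_o = 6.50 mm = 0.65 cm.
Objective: 1/d_i = 1/f_obj - 1/d_o = 1/0.6 - 1/0.65 = 0.12821 cm^-1, so d_i = 7.800 cm.
m_obj = -d_i/d_o = -7.800/0.65 = -12.000.
Eyepiece angular magnification (image at near point): M_eye = 1 + D/f_e = 1 + 25/3 = 9.333.
Overall M = m_obj x M_eye = (-12.000)(9.333) = -112.00.
|M| = 112.00.

112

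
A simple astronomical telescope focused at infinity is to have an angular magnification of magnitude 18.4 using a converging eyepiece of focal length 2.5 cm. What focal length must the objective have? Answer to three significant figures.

|M| = f_obj/|f_eye|, so f_obj = |M| x |f_eye| = 18.4 x 2.5 = 46.000 cm.

46.0 cm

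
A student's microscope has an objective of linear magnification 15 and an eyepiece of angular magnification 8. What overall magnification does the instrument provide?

The overall magnification of a compound microscope is the product of the objective and eyepiece magnifications:
M = M_obj x M_eye = 15 x 8 = 120.

120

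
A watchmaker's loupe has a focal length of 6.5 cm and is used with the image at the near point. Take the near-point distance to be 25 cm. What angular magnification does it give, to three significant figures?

4.85

M = 1 + D/f = 1 + 25/6.5 = 4.846.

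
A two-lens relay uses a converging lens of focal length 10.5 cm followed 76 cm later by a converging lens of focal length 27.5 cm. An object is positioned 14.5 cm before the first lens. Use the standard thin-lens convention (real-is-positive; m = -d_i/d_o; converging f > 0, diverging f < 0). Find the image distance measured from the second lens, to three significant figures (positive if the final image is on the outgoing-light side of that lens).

100 cm

First lens: d_i1 = 1/(1/10.5 - 1/14.5) = 38.063 cm.
That image sits 37.937 cm in front of the second lens, so d_o2 = 37.937 cm.
Second lens: d_i2 = 1/(1/27.5 - 1/(37.937)) = 99.955 cm.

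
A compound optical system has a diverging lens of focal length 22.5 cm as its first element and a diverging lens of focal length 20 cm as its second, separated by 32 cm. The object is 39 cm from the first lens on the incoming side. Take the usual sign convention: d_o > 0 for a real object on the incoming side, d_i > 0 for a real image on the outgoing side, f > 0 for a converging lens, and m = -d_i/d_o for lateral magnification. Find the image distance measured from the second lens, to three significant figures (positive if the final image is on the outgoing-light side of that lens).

-14.0 cm

Lens 1: 1/d_i1 = 1/f_1 - 1/d_o1 = 1/(-22.5) - 1/39 = -0.07009 cm^-1, so d_i1 = -14.268 cm.
The intermediate image is virtual, 14.268 cm to the left of lens 1, so d_o2 = L - d_i1 = 32 - (-14.268) = 46.268 cm.
Lens 2: 1/d_i2 = 1/f_2 - 1/d_o2 = 1/(-20) - 1/(46.268) = -0.07161 cm^-1, so d_i2 = -13.964 cm.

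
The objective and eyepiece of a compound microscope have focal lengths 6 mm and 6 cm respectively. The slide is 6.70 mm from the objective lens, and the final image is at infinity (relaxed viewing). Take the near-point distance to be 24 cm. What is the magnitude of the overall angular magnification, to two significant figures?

Convert to cm: f_obj = 6 mm = 0.6 cm; d_o = 6.70 mm = 0.67 cm.
Objective: 1/d_i = 1/f_obj - 1/d_o = 1/0.6 - 1/0.67 = 0.17413 cm^-1, so d_i = 5.743 cm.
m_obj = -d_i/d_o = -5.743/0.67 = -8.571.
Eyepiece angular magnification (image at infinity): M_eye = D/f_e = 24/6 = 4.000.
Overall M = m_obj x M_eye = (-8.571)(4.000) = -34.29.
|M| = 34.29.

34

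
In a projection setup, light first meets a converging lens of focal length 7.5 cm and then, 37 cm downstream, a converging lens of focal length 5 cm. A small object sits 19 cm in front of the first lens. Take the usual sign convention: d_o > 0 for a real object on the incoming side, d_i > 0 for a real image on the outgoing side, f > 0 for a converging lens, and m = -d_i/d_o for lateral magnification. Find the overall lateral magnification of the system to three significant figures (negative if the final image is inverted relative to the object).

Lens 1: 1/d_i1 = 1/f_1 - 1/d_o1 = 1/7.5 - 1/19 = 0.08070 cm^-1, so d_i1 = 12.391 cm.
m_1 = -(12.391)/19 = -0.6522.
The intermediate image is 12.391 cm to the right of lens 1, so d_o2 = L - d_i1 = 37 - 12.391 = 24.609 cm.
Lens 2: 1/d_i2 = 1/f_2 - 1/d_o2 = 1/5 - 1/(24.609) = 0.15936 cm^-1, so d_i2 = 6.275 cm.
m_2 = -(6.275)/(24.609) = -0.2550.
Total m = m_1 x m_2 = (-0.6522)(-0.2550) = 0.1663.

0.166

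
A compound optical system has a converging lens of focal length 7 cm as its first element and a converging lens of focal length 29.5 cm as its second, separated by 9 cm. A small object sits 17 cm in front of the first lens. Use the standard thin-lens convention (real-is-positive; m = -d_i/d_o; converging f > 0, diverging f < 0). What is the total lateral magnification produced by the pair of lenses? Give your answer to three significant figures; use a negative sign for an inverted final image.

Lens 1: 1/d_i1 = 1/f_1 - 1/d_o1 = 1/7 - 1/17 = 0.08403 cm^-1, so d_i1 = 11.900 cm.
m_1 = -(11.900)/17 = -0.7000.
Since 11.900 cm > 9 cm, the first image lies past the second lens and serves as a virtual object: d_o2 = L - d_i1 = -2.900 cm.
Lens 2: 1/d_i2 = 1/f_2 - 1/d_o2 = 1/29.5 - 1/(-2.900) = 0.37873 cm^-1, so d_i2 = 2.640 cm.
m_2 = -(2.640)/(-2.900) = 0.9105.
The system's lateral magnification is m_1 m_2 = (-0.7000)(0.9105) = -0.6373.

-0.637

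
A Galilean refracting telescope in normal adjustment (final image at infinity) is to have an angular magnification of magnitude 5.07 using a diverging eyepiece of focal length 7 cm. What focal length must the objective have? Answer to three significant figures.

|M| = f_obj/|f_eye|, so f_obj = |M| x |f_eye| = 5.07 x 7 = 35.490 cm.

35.5 cm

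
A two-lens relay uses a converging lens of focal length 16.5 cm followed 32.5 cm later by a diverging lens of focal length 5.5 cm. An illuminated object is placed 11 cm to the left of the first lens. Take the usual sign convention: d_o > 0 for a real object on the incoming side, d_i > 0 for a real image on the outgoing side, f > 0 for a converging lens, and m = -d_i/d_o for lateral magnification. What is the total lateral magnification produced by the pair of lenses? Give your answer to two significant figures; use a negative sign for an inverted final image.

Lens 1: 1/d_i1 = 1/f_1 - 1/d_o1 = 1/16.5 - 1/11 = -0.03030 cm^-1, so d_i1 = -33.000 cm.
m_1 = -(-33.000)/11 = 3.0000.
The intermediate image is virtual, 33.000 cm to the left of lens 1, so d_o2 = L - d_i1 = 32.5 - (-33.000) = 65.500 cm.
Lens 2: 1/d_i2 = 1/f_2 - 1/d_o2 = 1/(-5.5) - 1/(65.500) = -0.19709 cm^-1, so d_i2 = -5.074 cm.
m_2 = -(-5.074)/(65.500) = 0.0775.
Overall magnification: m = m_1 m_2 = 0.2324.

0.23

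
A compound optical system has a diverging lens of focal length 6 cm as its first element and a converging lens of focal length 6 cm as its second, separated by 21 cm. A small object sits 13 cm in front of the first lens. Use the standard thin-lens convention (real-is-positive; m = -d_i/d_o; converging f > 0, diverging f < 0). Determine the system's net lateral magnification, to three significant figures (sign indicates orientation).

-0.0992

First lens: d_i1 = 1/(1/(-6) - 1/13) = -4.105 cm.
m_1 = -(-4.105)/13 = 0.3158.
With d_i1 < 0 the first image is virtual and lies on the object side; the object distance for lens 2 is d_o2 = 21 - (-4.105) = 25.105 cm.
Second lens: d_i2 = 1/(1/6 - 1/(25.105)) = 7.884 cm.
m_2 = -(7.884)/(25.105) = -0.3140.
Overall magnification: m = m_1 m_2 = -0.0992.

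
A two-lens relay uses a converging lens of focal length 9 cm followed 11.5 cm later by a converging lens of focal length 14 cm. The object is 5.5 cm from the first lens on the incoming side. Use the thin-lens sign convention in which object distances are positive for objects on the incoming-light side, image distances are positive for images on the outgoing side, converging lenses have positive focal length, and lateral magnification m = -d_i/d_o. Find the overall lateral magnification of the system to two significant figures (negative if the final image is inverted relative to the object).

Applying the thin-lens equation to the first lens, 1/9 = 1/5.5 + 1/d_i1, which gives d_i1 = -14.143 cm.
Its lateral magnification is m_1 = -d_i1/d_o1 = -(-14.143)/5.5 = 2.5714.
With d_i1 < 0 the first image is virtual and lies on the object side; the object distance for lens 2 is d_o2 = 11.5 - (-14.143) = 25.643 cm.
Applying the thin-lens equation again with f_2 = 14 cm and d_o2 = 25.643 cm gives d_i2 = 30.834 cm.
m_2 = -(30.834)/(25.643) = -1.2025.
The system's lateral magnification is m_1 m_2 = (2.5714)(-1.2025) = -3.0920.

-3.1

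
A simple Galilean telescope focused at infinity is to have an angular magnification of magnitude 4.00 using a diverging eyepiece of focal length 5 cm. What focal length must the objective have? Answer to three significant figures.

|M| = f_obj/|f_eye|, so f_obj = |M| x |f_eye| = 4.0 x 5 = 20.000 cm.

20.0 cm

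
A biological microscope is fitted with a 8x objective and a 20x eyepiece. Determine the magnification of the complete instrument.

The overall magnification of a compound microscope is the product of the objective and eyepiece magnifications:
M = M_obj x M_eye = 8 x 20 = 160.

160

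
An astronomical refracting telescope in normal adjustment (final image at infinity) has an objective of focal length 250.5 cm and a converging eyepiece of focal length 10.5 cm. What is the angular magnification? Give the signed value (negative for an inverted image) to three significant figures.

-23.9

M = -f_obj/f_eye = -250.5/(10.5) = -23.857.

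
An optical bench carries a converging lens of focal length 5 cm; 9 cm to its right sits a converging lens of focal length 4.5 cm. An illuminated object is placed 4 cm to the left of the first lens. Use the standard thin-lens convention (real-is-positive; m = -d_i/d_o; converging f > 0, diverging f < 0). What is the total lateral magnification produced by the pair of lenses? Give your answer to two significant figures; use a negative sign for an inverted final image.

-0.92

First lens: d_i1 = 1/(1/5 - 1/4) = -20.000 cm.
m_1 = -(-20.000)/4 = 5.0000.
With d_i1 < 0 the first image is virtual and lies on the object side; the object distance for lens 2 is d_o2 = 9 - (-20.000) = 29.000 cm.
Second lens: d_i2 = 1/(1/4.5 - 1/(29.000)) = 5.327 cm.
m_2 = -(5.327)/(29.000) = -0.1837.
Overall magnification: m = m_1 m_2 = -0.9184.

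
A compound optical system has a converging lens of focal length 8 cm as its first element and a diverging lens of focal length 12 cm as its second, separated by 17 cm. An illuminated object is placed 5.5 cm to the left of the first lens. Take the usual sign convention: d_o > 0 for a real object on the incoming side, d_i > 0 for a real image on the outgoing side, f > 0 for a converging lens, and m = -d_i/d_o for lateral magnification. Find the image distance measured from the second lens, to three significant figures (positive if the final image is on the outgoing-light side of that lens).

-8.91 cm

First lens: d_i1 = 1/(1/8 - 1/5.5) = -17.600 cm.
The intermediate image is virtual, 17.600 cm to the left of lens 1, so d_o2 = L - d_i1 = 17 - (-17.600) = 34.600 cm.
Second lens: d_i2 = 1/(1/(-12) - 1/(34.600)) = -8.910 cm.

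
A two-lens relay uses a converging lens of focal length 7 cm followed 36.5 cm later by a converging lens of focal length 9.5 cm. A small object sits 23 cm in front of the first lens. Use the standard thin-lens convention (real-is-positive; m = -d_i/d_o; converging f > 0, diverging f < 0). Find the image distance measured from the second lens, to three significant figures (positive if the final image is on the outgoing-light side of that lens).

Applying the thin-lens equation to the first lens, 1/7 = 1/23 + 1/d_i1, which gives d_i1 = 10.062 cm.
The intermediate image is 10.062 cm to the right of lens 1, so d_o2 = L - d_i1 = 36.5 - 10.062 = 26.438 cm.
Applying the thin-lens equation again with f_2 = 9.5 cm and d_o2 = 26.438 cm gives d_i2 = 14.828 cm.

14.8 cm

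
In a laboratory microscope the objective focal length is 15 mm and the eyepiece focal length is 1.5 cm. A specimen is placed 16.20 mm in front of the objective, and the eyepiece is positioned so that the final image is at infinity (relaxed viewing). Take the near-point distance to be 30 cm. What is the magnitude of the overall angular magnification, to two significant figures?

Convert to cm: f_obj = 15 mm = 1.5 cm; d_o = 16.20 mm = 1.62 cm.
Objective: 1/d_i = 1/f_obj - 1/d_o = 1/1.5 - 1/1.62 = 0.04938 cm^-1, so d_i = 20.250 cm.
m_obj = -d_i/d_o = -20.250/1.62 = -12.500.
Eyepiece angular magnification (image at infinity): M_eye = D/f_e = 30/1.5 = 20.000.
Overall M = m_obj x M_eye = (-12.500)(20.000) = -250.00.
|M| = 250.00.

250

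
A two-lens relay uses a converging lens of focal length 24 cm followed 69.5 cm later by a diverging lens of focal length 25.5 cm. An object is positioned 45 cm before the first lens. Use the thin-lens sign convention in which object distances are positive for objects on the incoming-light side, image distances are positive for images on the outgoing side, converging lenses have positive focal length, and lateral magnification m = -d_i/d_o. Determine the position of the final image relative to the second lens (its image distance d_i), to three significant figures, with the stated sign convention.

-10.6 cm

Lens 1: 1/d_i1 = 1/f_1 - 1/d_o1 = 1/24 - 1/45 = 0.01944 cm^-1, so d_i1 = 51.429 cm.
Object distance for lens 2: d_o2 = 69.5 - 51.429 = 18.071 cm.
Lens 2: 1/d_i2 = 1/f_2 - 1/d_o2 = 1/(-25.5) - 1/(18.071) = -0.09455 cm^-1, so d_i2 = -10.576 cm.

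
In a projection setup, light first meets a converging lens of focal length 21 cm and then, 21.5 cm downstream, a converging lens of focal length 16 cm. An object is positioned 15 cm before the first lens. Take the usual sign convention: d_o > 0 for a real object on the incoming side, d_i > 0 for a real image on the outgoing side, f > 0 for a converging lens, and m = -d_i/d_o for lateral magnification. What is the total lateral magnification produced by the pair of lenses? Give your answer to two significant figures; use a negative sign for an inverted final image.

First lens: d_i1 = 1/(1/21 - 1/15) = -52.500 cm.
m_1 = -(-52.500)/15 = 3.5000.
The intermediate image is virtual, 52.500 cm to the left of lens 1, so d_o2 = L - d_i1 = 21.5 - (-52.500) = 74.000 cm.
Second lens: d_i2 = 1/(1/16 - 1/(74.000)) = 20.414 cm.
m_2 = -(20.414)/(74.000) = -0.2759.
The system's lateral magnification is m_1 m_2 = (3.5000)(-0.2759) = -0.9655.

-0.97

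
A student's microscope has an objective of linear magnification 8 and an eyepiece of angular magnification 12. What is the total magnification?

The overall magnification of a compound microscope is the product of the objective and eyepiece magnifications:
M = M_obj x M_eye = 8 x 12 = 96.

96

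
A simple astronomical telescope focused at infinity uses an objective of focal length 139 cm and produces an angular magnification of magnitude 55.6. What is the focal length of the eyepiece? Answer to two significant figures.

2.5 cm

|M| = f_obj/f_eye, so f_eye = f_obj/|M| = 139/55.6 = 2.500 cm.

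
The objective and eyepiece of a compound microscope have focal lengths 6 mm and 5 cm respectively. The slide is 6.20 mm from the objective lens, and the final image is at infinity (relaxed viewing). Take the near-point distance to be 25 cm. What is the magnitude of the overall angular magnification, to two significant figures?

Convert to cm: f_obj = 6 mm = 0.6 cm; d_o = 6.20 mm = 0.62 cm.
Objective: 1/d_i = 1/f_obj - 1/d_o = 1/0.6 - 1/0.62 = 0.05376 cm^-1, so d_i = 18.600 cm.
m_obj = -d_i/d_o = -18.600/0.62 = -30.000.
Eyepiece angular magnification (image at infinity): M_eye = D/f_e = 25/5 = 5.000.
Overall M = m_obj x M_eye = (-30.000)(5.000) = -150.00.
|M| = 150.00.

150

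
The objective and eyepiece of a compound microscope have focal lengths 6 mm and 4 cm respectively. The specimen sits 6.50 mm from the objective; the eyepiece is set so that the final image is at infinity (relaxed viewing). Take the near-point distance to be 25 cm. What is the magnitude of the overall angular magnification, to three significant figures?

75.0

Convert to cm: f_obj = 6 mm = 0.6 cm; d_o = 6.50 mm = 0.65 cm.
Objective: 1/d_i = 1/f_obj - 1/d_o = 1/0.6 - 1/0.65 = 0.12821 cm^-1, so d_i = 7.800 cm.
m_obj = -d_i/d_o = -7.800/0.65 = -12.000.
Eyepiece angular magnification (image at infinity): M_eye = D/f_e = 25/4 = 6.250.
Overall M = m_obj x M_eye = (-12.000)(6.250) = -75.00.
|M| = 75.00.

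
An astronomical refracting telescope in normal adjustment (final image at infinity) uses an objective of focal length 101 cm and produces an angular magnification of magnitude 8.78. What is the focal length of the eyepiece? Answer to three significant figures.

11.5 cm

|M| = f_obj/f_eye, so f_eye = f_obj/|M| = 101/8.78 = 11.503 cm.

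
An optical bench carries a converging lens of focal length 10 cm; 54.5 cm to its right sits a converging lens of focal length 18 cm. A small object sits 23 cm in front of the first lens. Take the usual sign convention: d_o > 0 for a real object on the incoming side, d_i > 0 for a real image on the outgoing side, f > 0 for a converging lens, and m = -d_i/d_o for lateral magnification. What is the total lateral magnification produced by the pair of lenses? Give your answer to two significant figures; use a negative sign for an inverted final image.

0.74

Lens 1: 1/d_i1 = 1/f_1 - 1/d_o1 = 1/10 - 1/23 = 0.05652 cm^-1, so d_i1 = 17.692 cm.
m_1 = -(17.692)/23 = -0.7692.
That image sits 36.808 cm in front of the second lens, so d_o2 = 36.808 cm.
Lens 2: 1/d_i2 = 1/f_2 - 1/d_o2 = 1/18 - 1/(36.808) = 0.02839 cm^-1, so d_i2 = 35.227 cm.
m_2 = -(35.227)/(36.808) = -0.9571.
Total m = m_1 x m_2 = (-0.7692)(-0.9571) = 0.7362.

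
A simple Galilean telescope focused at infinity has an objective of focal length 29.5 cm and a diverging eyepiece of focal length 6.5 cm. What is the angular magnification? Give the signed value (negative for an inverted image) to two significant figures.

4.5

M = -f_obj/f_eye = -29.5/(-6.5) = 4.538.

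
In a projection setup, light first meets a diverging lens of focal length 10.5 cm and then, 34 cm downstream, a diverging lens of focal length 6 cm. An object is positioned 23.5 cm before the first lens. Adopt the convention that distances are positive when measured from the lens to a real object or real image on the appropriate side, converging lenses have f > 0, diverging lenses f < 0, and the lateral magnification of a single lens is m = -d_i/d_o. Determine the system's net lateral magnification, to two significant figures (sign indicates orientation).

First lens: d_i1 = 1/(1/(-10.5) - 1/23.5) = -7.257 cm.
m_1 = -(-7.257)/23.5 = 0.3088.
With d_i1 < 0 the first image is virtual and lies on the object side; the object distance for lens 2 is d_o2 = 34 - (-7.257) = 41.257 cm.
Second lens: d_i2 = 1/(1/(-6) - 1/(41.257)) = -5.238 cm.
m_2 = -(-5.238)/(41.257) = 0.1270.
Overall magnification: m = m_1 m_2 = 0.0392.

0.039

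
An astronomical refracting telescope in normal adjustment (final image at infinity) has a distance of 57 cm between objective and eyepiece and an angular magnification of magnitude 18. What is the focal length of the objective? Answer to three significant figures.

In normal adjustment the tube length equals f_obj + f_eye and |M| = f_obj/f_eye.
So f_obj = 18 f_eye and 18 f_eye + f_eye = 57 cm, giving f_eye = 57/19 = 3.000 cm and f_obj = 54.000 cm.

54.0 cm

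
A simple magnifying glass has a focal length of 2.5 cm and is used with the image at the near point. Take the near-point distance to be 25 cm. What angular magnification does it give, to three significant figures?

M = 1 + D/f = 1 + 25/2.5 = 11.000.

11.0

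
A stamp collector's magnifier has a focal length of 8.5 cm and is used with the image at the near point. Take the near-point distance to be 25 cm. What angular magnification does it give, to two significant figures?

M = 1 + D/f = 1 + 25/8.5 = 3.941.

3.9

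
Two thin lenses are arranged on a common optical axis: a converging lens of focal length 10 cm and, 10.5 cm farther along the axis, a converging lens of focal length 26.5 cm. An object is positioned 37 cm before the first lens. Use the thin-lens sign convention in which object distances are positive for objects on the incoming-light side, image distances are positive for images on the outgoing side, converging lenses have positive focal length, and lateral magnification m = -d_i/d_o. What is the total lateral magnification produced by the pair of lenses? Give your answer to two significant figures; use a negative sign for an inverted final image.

First lens: d_i1 = 1/(1/10 - 1/37) = 13.704 cm.
m_1 = -(13.704)/37 = -0.3704.
This image would form 13.704 cm past lens 1, i.e. 3.204 cm beyond lens 2, so it is a virtual object for lens 2: d_o2 = 10.5 - 13.704 = -3.204 cm.
Second lens: d_i2 = 1/(1/26.5 - 1/(-3.204)) = 2.858 cm.
m_2 = -(2.858)/(-3.204) = 0.8921.
Total m = m_1 x m_2 = (-0.3704)(0.8921) = -0.3304.

-0.33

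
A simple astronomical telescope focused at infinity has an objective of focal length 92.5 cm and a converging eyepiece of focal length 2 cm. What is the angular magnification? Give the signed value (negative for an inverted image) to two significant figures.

M = -f_obj/f_eye = -92.5/(2) = -46.250.

-46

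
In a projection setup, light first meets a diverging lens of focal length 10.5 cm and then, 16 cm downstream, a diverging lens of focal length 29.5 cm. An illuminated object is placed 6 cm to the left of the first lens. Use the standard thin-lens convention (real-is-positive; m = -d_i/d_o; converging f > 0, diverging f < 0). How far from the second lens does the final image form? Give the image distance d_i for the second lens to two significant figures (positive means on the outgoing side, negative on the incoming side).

Lens 1: 1/d_i1 = 1/f_1 - 1/d_o1 = 1/(-10.5) - 1/6 = -0.26190 cm^-1, so d_i1 = -3.818 cm.
The intermediate image is virtual, 3.818 cm to the left of lens 1, so d_o2 = L - d_i1 = 16 - (-3.818) = 19.818 cm.
Lens 2: 1/d_i2 = 1/f_2 - 1/d_o2 = 1/(-29.5) - 1/(19.818) = -0.08436 cm^-1, so d_i2 = -11.854 cm.

-12 cm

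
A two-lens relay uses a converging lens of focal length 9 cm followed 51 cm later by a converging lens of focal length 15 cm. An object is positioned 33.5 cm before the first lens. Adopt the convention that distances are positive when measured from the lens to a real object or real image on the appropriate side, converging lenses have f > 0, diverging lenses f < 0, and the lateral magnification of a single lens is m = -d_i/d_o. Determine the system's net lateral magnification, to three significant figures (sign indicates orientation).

0.233

First lens: d_i1 = 1/(1/9 - 1/33.5) = 12.306 cm.
m_1 = -(12.306)/33.5 = -0.3673.
That image sits 38.694 cm in front of the second lens, so d_o2 = 38.694 cm.
Second lens: d_i2 = 1/(1/15 - 1/(38.694)) = 24.496 cm.
m_2 = -(24.496)/(38.694) = -0.6331.
The system's lateral magnification is m_1 m_2 = (-0.3673)(-0.6331) = 0.2326.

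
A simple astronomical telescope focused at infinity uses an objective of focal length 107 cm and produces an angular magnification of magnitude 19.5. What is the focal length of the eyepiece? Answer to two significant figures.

|M| = f_obj/f_eye, so f_eye = f_obj/|M| = 107/19.5 = 5.487 cm.

5.5 cm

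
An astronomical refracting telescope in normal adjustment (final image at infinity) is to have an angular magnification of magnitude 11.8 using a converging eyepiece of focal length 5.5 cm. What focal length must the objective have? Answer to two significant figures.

65 cm

|M| = f_obj/|f_eye|, so f_obj = |M| x |f_eye| = 11.8 x 5.5 = 64.900 cm.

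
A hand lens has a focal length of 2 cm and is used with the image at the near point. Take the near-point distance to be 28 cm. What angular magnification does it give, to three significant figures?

M = 1 + D/f = 1 + 28/2 = 15.000.

15.0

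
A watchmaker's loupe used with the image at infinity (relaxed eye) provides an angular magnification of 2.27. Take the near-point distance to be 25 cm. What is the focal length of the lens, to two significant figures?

For the image at infinity, M = D/f.
f = D/M = 25/2.27 = 11.013 cm.

11 cm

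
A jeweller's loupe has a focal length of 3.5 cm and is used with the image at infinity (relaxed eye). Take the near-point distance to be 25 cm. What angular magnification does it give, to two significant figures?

7.1

M = D/f = 25/3.5 = 7.143.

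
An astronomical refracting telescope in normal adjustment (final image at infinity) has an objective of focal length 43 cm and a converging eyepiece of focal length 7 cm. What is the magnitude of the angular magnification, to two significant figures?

|M| = f_obj/|f_eye| = 43/7 = 6.143.

6.1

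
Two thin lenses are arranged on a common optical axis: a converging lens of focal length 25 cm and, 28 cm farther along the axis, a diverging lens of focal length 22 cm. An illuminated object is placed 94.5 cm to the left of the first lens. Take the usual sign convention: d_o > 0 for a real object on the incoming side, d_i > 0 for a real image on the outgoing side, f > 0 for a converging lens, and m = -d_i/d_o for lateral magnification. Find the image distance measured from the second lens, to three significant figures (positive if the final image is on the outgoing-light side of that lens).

8.24 cm

Lens 1: 1/d_i1 = 1/f_1 - 1/d_o1 = 1/25 - 1/94.5 = 0.02942 cm^-1, so d_i1 = 33.993 cm.
Since 33.993 cm > 28 cm, the first image lies past the second lens and serves as a virtual object: d_o2 = L - d_i1 = -5.993 cm.
Lens 2: 1/d_i2 = 1/f_2 - 1/d_o2 = 1/(-22) - 1/(-5.993) = 0.12141 cm^-1, so d_i2 = 8.236 cm.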